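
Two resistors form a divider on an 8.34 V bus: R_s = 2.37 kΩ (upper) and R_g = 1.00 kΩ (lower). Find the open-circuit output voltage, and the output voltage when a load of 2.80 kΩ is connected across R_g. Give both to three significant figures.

Unloaded: 2.47 V; loaded: 1.98 V

Open-circuit: V = 8.34 × 1.00/(2.37 + 1.00) = 2.47 V.
With the load, R_g becomes R_g‖R_L = 0.7368 kΩ, so V = 8.34 × 0.7368/3.107 = 1.98 V.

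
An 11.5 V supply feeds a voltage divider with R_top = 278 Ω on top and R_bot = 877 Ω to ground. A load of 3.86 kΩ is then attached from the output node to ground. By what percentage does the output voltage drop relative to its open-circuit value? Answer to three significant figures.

The divider's output (Thévenin) resistance is R_top‖R_bot = 211.1 Ω.
Fractional drop under load = R_th/(R_th + R_L) = 211.1 / (211.1 + 3860) = 0.05185.
So the output falls by 5.19 %.

5.19 %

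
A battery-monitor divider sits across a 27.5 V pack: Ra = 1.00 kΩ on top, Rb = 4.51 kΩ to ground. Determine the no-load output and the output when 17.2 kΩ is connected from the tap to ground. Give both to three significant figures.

Open-circuit: V = 27.5 × 4.51/(1.00 + 4.51) = 22.5 V.
With the load, Rb becomes Rb‖R_L = 3.573 kΩ, so V = 27.5 × 3.573/4.573 = 21.5 V.

Unloaded: 22.5 V; loaded: 21.5 V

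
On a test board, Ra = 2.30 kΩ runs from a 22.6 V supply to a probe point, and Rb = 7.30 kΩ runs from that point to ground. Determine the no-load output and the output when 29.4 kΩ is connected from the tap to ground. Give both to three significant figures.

Unloaded: 17.2 V; loaded: 16.2 V

Open-circuit: V = 22.6 × 7.30/(2.30 + 7.30) = 17.2 V.
With the load, Rb becomes Rb‖R_L = 5.848 kΩ, so V = 22.6 × 5.848/8.148 = 16.2 V.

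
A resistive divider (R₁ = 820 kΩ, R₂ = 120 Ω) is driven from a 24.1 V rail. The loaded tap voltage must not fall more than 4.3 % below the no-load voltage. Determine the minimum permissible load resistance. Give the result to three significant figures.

Output resistance R_th = R₁‖R₂ = (820000 × 120)/820100 = 120.0 Ω.
The fractional drop is R_th/(R_th + R_L); requiring this ≤ 0.0430 gives R_L ≥ R_th(1/0.0430 − 1) = 120.0 × 22.26 = 2.67 kΩ.

R_L(min) ≈ 2.67 kΩ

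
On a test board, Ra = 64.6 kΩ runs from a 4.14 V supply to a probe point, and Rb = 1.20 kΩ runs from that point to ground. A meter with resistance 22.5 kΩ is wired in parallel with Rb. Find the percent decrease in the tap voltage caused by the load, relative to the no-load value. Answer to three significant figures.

The divider's output (Thévenin) resistance is Ra‖Rb = 1.178 kΩ.
Fractional drop under load = R_th/(R_th + R_L) = 1.178 / (1.178 + 22.5) = 0.04976.
So the output falls by 4.98 %.

4.98 %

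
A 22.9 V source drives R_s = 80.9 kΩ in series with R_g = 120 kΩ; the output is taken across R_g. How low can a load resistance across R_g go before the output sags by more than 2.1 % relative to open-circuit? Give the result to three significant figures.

R_L(min) ≈ 2.25 MΩ

Output resistance R_th = R_s‖R_g = (80.9 × 120)/200.9 = 48.32 kΩ.
The fractional drop is R_th/(R_th + R_L); requiring this ≤ 0.0210 gives R_L ≥ R_th(1/0.0210 − 1) = 48.32 × 46.62 = 2.25 MΩ.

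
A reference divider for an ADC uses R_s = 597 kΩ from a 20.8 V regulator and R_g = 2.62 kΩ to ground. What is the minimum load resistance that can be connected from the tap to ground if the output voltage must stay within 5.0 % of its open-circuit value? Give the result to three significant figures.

Output resistance R_th = R_s‖R_g = (597 × 2.62)/599.6 = 2.609 kΩ.
The fractional drop is R_th/(R_th + R_L); requiring this ≤ 0.0500 gives R_L ≥ R_th(1/0.0500 − 1) = 2.609 × 19.00 = 49.6 kΩ.

R_L(min) ≈ 49.6 kΩ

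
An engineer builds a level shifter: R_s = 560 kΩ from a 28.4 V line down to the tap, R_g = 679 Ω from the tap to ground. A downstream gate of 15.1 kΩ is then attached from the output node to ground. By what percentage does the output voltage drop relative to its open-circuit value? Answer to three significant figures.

The divider's output (Thévenin) resistance is R_s‖R_g = 678.2 Ω.
Fractional drop under load = R_th/(R_th + R_L) = 678.2 / (678.2 + 15100) = 0.04298.
So the output falls by 4.30 %.

4.30 %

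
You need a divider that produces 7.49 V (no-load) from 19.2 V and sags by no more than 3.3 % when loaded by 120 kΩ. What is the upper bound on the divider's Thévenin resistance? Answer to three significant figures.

R_th ≤ 4.10 kΩ

Loading drop = R_th/(R_th + R_L) ≤ 0.0330, so R_th ≤ R_L · ε/(1−ε) = 120 kΩ × 0.0330/0.9670 = 4.10 kΩ.
(Any R1, R2 with R2/(R1+R2) = 0.390 and R1‖R2 ≤ 4.10 kΩ will meet the spec.)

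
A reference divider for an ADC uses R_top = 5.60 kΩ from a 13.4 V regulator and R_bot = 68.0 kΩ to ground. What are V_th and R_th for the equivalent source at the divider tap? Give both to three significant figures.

V_th = 12.4 V, R_th = 5.17 kΩ

V_th is the open-circuit tap voltage: 13.4 × 68.0/(5.60 + 68.0) = 12.4 V.
With the supply zeroed, R_top and R_bot appear in parallel from the tap: R_th = R_top‖R_bot = (5.60 × 68.0)/73.60 = 5.17 kΩ.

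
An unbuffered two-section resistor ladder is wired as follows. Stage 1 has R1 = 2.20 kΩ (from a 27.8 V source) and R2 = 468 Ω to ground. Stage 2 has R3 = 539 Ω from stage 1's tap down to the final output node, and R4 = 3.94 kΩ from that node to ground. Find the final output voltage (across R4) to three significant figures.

Stage 2 presents R3+R4 = 4479 Ω as a load on stage 1's tap.
Stage 1's lower leg becomes R2‖(R3+R4) = 423.7 Ω, so V_mid = 27.8 × 423.7/2624 = 4.490 V.
Stage 2 is itself unloaded: V_out = V_mid × R4/(R3+R4) = 4.490 × 3940/4479 = 3.95 V.

V_out ≈ 3.95 V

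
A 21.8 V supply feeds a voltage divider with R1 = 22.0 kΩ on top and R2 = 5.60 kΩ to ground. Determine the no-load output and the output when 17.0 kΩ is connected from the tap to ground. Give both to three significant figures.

Open-circuit: V = 21.8 × 5.60/(22.0 + 5.60) = 4.42 V.
With the load, R2 becomes R2‖R_L = 4.212 kΩ, so V = 21.8 × 4.212/26.21 = 3.50 V.

Unloaded: 4.42 V; loaded: 3.50 V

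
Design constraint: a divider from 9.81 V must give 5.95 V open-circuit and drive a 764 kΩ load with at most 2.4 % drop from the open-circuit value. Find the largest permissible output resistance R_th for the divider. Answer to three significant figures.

R_th ≤ 18.8 kΩ

Loading drop = R_th/(R_th + R_L) ≤ 0.0240, so R_th ≤ R_L · ε/(1−ε) = 764 kΩ × 0.0240/0.9760 = 18.8 kΩ.
(Any R1, R2 with R2/(R1+R2) = 0.607 and R1‖R2 ≤ 18.8 kΩ will meet the spec.)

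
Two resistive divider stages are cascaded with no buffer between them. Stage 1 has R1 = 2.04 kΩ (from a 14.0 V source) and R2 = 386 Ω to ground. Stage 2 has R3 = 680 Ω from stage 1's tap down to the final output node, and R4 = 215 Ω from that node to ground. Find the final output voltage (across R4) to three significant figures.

Stage 2 presents R3+R4 = 895.0 Ω as a load on stage 1's tap.
Stage 1's lower leg becomes R2‖(R3+R4) = 269.7 Ω, so V_mid = 14.0 × 269.7/2310 = 1.635 V.
Stage 2 is itself unloaded: V_out = V_mid × R4/(R3+R4) = 1.635 × 215/895.0 = 0.393 V.

V_out ≈ 0.393 V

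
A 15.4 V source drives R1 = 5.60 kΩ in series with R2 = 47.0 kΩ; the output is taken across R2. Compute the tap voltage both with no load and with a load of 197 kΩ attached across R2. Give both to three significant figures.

Open-circuit: V = 15.4 × 47.0/(5.60 + 47.0) = 13.8 V.
With the load, R2 becomes R2‖R_L = 37.95 kΩ, so V = 15.4 × 37.95/43.55 = 13.4 V.

Unloaded: 13.8 V; loaded: 13.4 V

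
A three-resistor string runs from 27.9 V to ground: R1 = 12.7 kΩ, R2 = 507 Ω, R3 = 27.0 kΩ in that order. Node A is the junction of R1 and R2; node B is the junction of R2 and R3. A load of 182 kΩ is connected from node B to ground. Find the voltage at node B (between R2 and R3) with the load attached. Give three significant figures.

V ≈ 17.9 V

At node B, R3 is in parallel with the load: R3‖R_L = 23510 Ω.
Below node A the resistance is R2 + (R3‖R_L) = 24020 Ω, so V_A = 27.9 × 24020/36720 = 18.25 V.
Then V_B = V_A × (R3‖R_L)/(R2 + R3‖R_L) = 18.25 × 23510/24020 = 17.9 V.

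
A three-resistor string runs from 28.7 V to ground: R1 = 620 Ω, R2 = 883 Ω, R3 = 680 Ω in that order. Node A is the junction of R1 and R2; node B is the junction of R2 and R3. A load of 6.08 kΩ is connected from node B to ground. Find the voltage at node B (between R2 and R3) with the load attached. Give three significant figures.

V ≈ 8.30 V

At node B, R3 is in parallel with the load: R3‖R_L = 611.6 Ω.
Below node A the resistance is R2 + (R3‖R_L) = 1495 Ω, so V_A = 28.7 × 1495/2115 = 20.29 V.
Then V_B = V_A × (R3‖R_L)/(R2 + R3‖R_L) = 20.29 × 611.6/1495 = 8.30 V.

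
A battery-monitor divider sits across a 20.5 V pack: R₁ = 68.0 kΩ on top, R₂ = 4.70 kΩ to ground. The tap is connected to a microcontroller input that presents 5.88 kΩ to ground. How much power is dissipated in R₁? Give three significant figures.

Total resistance from the source is R₁ + (R₂‖R_L) = 70.61 kΩ, so I = 20.5/70.61 kΩ = 0.2903 mA.
P = I²·R₁ = (0.2903 mA)² × 68.0 kΩ = 5.73 mW.

P ≈ 5.73 mW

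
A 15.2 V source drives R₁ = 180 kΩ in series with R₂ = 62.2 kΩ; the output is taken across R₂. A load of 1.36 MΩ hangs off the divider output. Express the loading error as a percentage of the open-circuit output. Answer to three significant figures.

The divider's output (Thévenin) resistance is R₁‖R₂ = 46.23 kΩ.
Fractional drop under load = R_th/(R_th + R_L) = 46.23 / (46.23 + 1360) = 0.03287.
So the output falls by 3.29 %.

3.29 %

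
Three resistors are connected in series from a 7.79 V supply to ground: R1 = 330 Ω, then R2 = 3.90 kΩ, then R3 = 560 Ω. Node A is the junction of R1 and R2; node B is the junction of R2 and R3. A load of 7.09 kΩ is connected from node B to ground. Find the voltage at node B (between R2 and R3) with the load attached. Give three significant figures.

At node B, R3 is in parallel with the load: R3‖R_L = 519.0 Ω.
Below node A the resistance is R2 + (R3‖R_L) = 4419 Ω, so V_A = 7.79 × 4419/4749 = 7.249 V.
Then V_B = V_A × (R3‖R_L)/(R2 + R3‖R_L) = 7.249 × 519.0/4419 = 0.851 V.

V ≈ 0.851 V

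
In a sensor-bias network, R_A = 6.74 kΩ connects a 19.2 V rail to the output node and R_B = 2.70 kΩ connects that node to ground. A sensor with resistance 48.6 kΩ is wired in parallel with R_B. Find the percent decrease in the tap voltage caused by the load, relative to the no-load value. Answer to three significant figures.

The divider's output (Thévenin) resistance is R_A‖R_B = 1.928 kΩ.
Fractional drop under load = R_th/(R_th + R_L) = 1.928 / (1.928 + 48.6) = 0.03815.
So the output falls by 3.82 %.

3.82 %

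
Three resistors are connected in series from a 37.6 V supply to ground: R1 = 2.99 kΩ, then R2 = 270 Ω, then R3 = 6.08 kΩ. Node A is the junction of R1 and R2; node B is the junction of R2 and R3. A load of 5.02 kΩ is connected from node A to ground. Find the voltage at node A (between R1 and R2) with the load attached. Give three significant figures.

Below node A the series string R2+R3 = 6350 Ω sits in parallel with the 5020 Ω load: 2804 Ω.
V_A = 37.6 × 2804/(2990 + 2804) = 18.2 V.

V ≈ 18.2 V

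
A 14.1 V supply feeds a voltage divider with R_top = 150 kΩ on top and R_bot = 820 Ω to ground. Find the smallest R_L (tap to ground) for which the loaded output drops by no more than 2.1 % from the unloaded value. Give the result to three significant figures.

Output resistance R_th = R_top‖R_bot = (150000 × 820)/150800 = 815.5 Ω.
The fractional drop is R_th/(R_th + R_L); requiring this ≤ 0.0210 gives R_L ≥ R_th(1/0.0210 − 1) = 815.5 × 46.62 = 38.0 kΩ.

R_L(min) ≈ 38.0 kΩ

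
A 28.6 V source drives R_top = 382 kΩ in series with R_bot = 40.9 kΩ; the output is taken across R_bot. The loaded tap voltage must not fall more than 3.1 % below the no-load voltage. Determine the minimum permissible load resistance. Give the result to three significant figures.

Output resistance R_th = R_top‖R_bot = (382 × 40.9)/422.9 = 36.94 kΩ.
The fractional drop is R_th/(R_th + R_L); requiring this ≤ 0.0310 gives R_L ≥ R_th(1/0.0310 − 1) = 36.94 × 31.26 = 1.15 MΩ.

R_L(min) ≈ 1.15 MΩ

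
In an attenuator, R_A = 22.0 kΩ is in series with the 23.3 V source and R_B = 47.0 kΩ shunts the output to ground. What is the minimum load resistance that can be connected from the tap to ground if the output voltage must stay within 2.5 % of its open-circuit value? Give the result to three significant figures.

Output resistance R_th = R_A‖R_B = (22.0 × 47.0)/69.00 = 14.99 kΩ.
The fractional drop is R_th/(R_th + R_L); requiring this ≤ 0.0250 gives R_L ≥ R_th(1/0.0250 − 1) = 14.99 × 39.00 = 584 kΩ.

R_L(min) ≈ 584 kΩ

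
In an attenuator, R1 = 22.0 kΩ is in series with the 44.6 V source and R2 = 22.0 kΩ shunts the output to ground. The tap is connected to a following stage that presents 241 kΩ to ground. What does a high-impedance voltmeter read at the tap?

V_out ≈ 21.3 V

The load sits in parallel with R2: R2‖R_L = (22.0 × 241) / (22.0 + 241) = 20.16 kΩ.
V_out = 44.6 × 20.16 / (22.0 + 20.16) = 44.6 × 20.16/42.16 = 21.3 V.
(Unloaded it would have been 22.3 V.)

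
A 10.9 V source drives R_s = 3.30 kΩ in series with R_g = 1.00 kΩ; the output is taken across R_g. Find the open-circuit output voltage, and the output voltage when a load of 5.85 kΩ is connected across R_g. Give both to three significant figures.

Unloaded: 2.53 V; loaded: 2.24 V

Open-circuit: V = 10.9 × 1.00/(3.30 + 1.00) = 2.53 V.
With the load, R_g becomes R_g‖R_L = 0.8540 kΩ, so V = 10.9 × 0.8540/4.154 = 2.24 V.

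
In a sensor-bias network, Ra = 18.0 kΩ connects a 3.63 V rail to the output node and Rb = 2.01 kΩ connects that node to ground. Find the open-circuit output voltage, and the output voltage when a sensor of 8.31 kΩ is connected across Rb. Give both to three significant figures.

Open-circuit: V = 3.63 × 2.01/(18.0 + 2.01) = 0.365 V.
With the load, Rb becomes Rb‖R_L = 1.619 kΩ, so V = 3.63 × 1.619/19.62 = 0.299 V.

Unloaded: 0.365 V; loaded: 0.299 V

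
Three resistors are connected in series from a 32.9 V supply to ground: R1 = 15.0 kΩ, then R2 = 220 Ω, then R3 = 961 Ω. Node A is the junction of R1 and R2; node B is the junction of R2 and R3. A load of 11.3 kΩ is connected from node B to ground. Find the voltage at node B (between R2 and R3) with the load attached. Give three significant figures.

V ≈ 1.81 V

At node B, R3 is in parallel with the load: R3‖R_L = 885.7 Ω.
Below node A the resistance is R2 + (R3‖R_L) = 1106 Ω, so V_A = 32.9 × 1106/16110 = 2.259 V.
Then V_B = V_A × (R3‖R_L)/(R2 + R3‖R_L) = 2.259 × 885.7/1106 = 1.81 V.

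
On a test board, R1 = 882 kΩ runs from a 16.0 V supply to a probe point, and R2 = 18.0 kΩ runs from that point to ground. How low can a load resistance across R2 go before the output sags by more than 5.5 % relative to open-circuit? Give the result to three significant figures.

R_L(min) ≈ 303 kΩ

Output resistance R_th = R1‖R2 = (882 × 18.0)/900.0 = 17.64 kΩ.
The fractional drop is R_th/(R_th + R_L); requiring this ≤ 0.0550 gives R_L ≥ R_th(1/0.0550 − 1) = 17.64 × 17.18 = 303 kΩ.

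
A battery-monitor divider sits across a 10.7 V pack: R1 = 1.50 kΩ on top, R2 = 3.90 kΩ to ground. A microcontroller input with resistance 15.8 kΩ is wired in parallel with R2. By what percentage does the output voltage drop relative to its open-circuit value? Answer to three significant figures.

The divider's output (Thévenin) resistance is R1‖R2 = 1.083 kΩ.
Fractional drop under load = R_th/(R_th + R_L) = 1.083 / (1.083 + 15.8) = 0.06417.
So the output falls by 6.42 %.

6.42 %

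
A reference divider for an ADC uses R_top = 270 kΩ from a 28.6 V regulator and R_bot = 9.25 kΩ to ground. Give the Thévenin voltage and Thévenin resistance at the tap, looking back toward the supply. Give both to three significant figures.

V_th = 0.947 V, R_th = 8.94 kΩ

V_th is the open-circuit tap voltage: 28.6 × 9.25/(270 + 9.25) = 0.947 V.
With the supply zeroed, R_top and R_bot appear in parallel from the tap: R_th = R_top‖R_bot = (270 × 9.25)/279.2 = 8.94 kΩ.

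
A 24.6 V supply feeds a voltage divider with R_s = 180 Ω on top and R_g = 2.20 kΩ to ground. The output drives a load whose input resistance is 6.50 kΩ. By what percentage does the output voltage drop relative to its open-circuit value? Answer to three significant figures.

The divider's output (Thévenin) resistance is R_s‖R_g = 166.4 Ω.
Fractional drop under load = R_th/(R_th + R_L) = 166.4 / (166.4 + 6500) = 0.02496.
So the output falls by 2.50 %.

2.50 %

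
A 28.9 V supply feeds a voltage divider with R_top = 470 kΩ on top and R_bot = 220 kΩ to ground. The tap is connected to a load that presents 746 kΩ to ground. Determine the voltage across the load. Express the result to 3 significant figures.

V_out ≈ 7.67 V

The load sits in parallel with R_bot: R_bot‖R_L = (220 × 746) / (220 + 746) = 169.9 kΩ.
V_out = 28.9 × 169.9 / (470 + 169.9) = 28.9 × 169.9/639.9 = 7.67 V.
(Unloaded it would have been 9.21 V.)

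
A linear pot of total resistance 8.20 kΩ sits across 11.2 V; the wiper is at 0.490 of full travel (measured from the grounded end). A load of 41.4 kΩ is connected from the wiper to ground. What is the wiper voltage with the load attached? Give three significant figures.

V ≈ 5.23 V

The wiper splits the pot into (1−α)R = 4.182 kΩ above and αR = 4.018 kΩ below.
Lower section ‖ load = 3.663 kΩ.
V_wiper = 11.2 × 3.663/(4.182 + 3.663) = 5.23 V.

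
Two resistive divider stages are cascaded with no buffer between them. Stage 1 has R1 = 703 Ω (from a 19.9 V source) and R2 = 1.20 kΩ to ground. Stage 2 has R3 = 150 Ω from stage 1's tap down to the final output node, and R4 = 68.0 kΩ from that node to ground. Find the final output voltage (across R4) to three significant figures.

Stage 2 presents R3+R4 = 68150 Ω as a load on stage 1's tap.
Stage 1's lower leg becomes R2‖(R3+R4) = 1179 Ω, so V_mid = 19.9 × 1179/1882 = 12.47 V.
Stage 2 is itself unloaded: V_out = V_mid × R4/(R3+R4) = 12.47 × 68000/68150 = 12.4 V.

V_out ≈ 12.4 V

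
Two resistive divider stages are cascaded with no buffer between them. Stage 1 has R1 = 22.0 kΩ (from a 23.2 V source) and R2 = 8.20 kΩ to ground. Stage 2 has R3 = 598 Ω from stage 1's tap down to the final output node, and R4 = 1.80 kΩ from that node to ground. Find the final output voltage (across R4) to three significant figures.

Stage 2 presents R3+R4 = 2398 Ω as a load on stage 1's tap.
Stage 1's lower leg becomes R2‖(R3+R4) = 1855 Ω, so V_mid = 23.2 × 1855/23860 = 1.804 V.
Stage 2 is itself unloaded: V_out = V_mid × R4/(R3+R4) = 1.804 × 1800/2398 = 1.35 V.

V_out ≈ 1.35 V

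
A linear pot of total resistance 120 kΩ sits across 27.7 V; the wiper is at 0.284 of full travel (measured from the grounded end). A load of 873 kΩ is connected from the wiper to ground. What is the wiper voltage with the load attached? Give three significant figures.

The wiper splits the pot into (1−α)R = 85.92 kΩ above and αR = 34.08 kΩ below.
Lower section ‖ load = 32.80 kΩ.
V_wiper = 27.7 × 32.80/(85.92 + 32.80) = 7.65 V.

V ≈ 7.65 V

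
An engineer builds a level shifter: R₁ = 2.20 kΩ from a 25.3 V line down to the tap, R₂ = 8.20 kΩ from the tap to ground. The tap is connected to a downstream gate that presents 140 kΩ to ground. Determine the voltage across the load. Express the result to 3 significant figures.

V_out ≈ 19.7 V

The load sits in parallel with R₂: R₂‖R_L = (8.20 × 140) / (8.20 + 140) = 7.746 kΩ.
V_out = 25.3 × 7.746 / (2.20 + 7.746) = 25.3 × 7.746/9.946 = 19.7 V.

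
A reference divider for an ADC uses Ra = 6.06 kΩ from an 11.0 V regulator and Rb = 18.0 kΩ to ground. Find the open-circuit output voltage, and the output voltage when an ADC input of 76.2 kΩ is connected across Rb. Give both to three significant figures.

Unloaded: 8.23 V; loaded: 7.77 V

Open-circuit: V = 11.0 × 18.0/(6.06 + 18.0) = 8.23 V.
With the load, Rb becomes Rb‖R_L = 14.56 kΩ, so V = 11.0 × 14.56/20.62 = 7.77 V.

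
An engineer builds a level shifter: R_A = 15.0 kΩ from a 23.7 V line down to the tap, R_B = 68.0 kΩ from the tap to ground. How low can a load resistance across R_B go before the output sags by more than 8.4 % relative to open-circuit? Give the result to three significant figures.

R_L(min) ≈ 134 kΩ

Output resistance R_th = R_A‖R_B = (15.0 × 68.0)/83.00 = 12.29 kΩ.
The fractional drop is R_th/(R_th + R_L); requiring this ≤ 0.0840 gives R_L ≥ R_th(1/0.0840 − 1) = 12.29 × 10.90 = 134 kΩ.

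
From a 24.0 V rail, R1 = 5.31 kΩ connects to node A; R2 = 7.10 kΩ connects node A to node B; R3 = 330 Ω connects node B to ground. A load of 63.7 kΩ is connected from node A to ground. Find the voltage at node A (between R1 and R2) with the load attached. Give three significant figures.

Below node A the series string R2+R3 = 7430 Ω sits in parallel with the 63700 Ω load: 6654 Ω.
V_A = 24.0 × 6654/(5310 + 6654) = 13.3 V.

V ≈ 13.3 V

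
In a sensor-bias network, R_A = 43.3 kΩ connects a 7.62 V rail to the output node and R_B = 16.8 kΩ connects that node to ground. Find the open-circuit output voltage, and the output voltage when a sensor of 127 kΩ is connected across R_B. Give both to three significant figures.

Open-circuit: V = 7.62 × 16.8/(43.3 + 16.8) = 2.13 V.
With the load, R_B becomes R_B‖R_L = 14.84 kΩ, so V = 7.62 × 14.84/58.14 = 1.94 V.

Unloaded: 2.13 V; loaded: 1.94 V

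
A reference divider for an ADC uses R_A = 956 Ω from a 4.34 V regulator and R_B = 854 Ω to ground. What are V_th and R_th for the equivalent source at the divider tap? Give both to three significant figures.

V_th = 2.05 V, R_th = 451 Ω

V_th is the open-circuit tap voltage: 4.34 × 854/(956 + 854) = 2.05 V.
With the supply zeroed, R_A and R_B appear in parallel from the tap: R_th = R_A‖R_B = (956 × 854)/1810 = 451 Ω.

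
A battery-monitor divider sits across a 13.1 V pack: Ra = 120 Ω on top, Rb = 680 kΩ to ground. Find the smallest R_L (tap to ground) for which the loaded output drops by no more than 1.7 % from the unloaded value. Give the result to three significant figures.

R_L(min) ≈ 6.94 kΩ

Output resistance R_th = Ra‖Rb = (120 × 680000)/680100 = 120.0 Ω.
The fractional drop is R_th/(R_th + R_L); requiring this ≤ 0.0170 gives R_L ≥ R_th(1/0.0170 − 1) = 120.0 × 57.82 = 6.94 kΩ.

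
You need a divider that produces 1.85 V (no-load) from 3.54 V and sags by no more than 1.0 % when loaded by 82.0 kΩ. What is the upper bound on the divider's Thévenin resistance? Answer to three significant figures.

Loading drop = R_th/(R_th + R_L) ≤ 0.0100, so R_th ≤ R_L · ε/(1−ε) = 82.0 kΩ × 0.0100/0.9900 = 828 Ω.
(Any R1, R2 with R2/(R1+R2) = 0.523 and R1‖R2 ≤ 828 Ω will meet the spec.)

R_th ≤ 828 Ω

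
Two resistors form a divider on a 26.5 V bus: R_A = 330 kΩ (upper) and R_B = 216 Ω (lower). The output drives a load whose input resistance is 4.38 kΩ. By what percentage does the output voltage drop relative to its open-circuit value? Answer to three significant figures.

4.70 %

The divider's output (Thévenin) resistance is R_A‖R_B = 215.9 Ω.
Fractional drop under load = R_th/(R_th + R_L) = 215.9 / (215.9 + 4380) = 0.04697.
So the output falls by 4.70 %.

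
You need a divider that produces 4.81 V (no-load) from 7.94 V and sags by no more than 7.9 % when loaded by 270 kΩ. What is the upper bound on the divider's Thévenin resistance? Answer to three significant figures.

R_th ≤ 23.2 kΩ

Loading drop = R_th/(R_th + R_L) ≤ 0.0790, so R_th ≤ R_L · ε/(1−ε) = 270 kΩ × 0.0790/0.9210 = 23.2 kΩ.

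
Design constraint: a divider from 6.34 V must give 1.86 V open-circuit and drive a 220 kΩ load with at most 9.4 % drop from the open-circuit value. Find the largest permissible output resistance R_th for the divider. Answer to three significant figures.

R_th ≤ 22.8 kΩ

Loading drop = R_th/(R_th + R_L) ≤ 0.0940, so R_th ≤ R_L · ε/(1−ε) = 220 kΩ × 0.0940/0.9060 = 22.8 kΩ.
(Any R1, R2 with R2/(R1+R2) = 0.293 and R1‖R2 ≤ 22.8 kΩ will meet the spec.)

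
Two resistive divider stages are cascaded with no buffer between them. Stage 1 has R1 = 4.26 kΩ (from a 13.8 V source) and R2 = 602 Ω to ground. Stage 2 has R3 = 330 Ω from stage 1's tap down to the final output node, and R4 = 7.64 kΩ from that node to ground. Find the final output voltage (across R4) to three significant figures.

V_out ≈ 1.54 V

Stage 2 presents R3+R4 = 7970 Ω as a load on stage 1's tap.
Stage 1's lower leg becomes R2‖(R3+R4) = 559.7 Ω, so V_mid = 13.8 × 559.7/4820 = 1.603 V.
Stage 2 is itself unloaded: V_out = V_mid × R4/(R3+R4) = 1.603 × 7640/7970 = 1.54 V.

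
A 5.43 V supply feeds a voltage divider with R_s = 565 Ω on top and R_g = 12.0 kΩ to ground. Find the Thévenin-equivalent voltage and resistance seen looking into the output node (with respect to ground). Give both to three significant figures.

V_th is the open-circuit tap voltage: 5.43 × 12000/(565 + 12000) = 5.19 V.
With the supply zeroed, R_s and R_g appear in parallel from the tap: R_th = R_s‖R_g = (565 × 12000)/12560 = 540 Ω.

V_th = 5.19 V, R_th = 540 Ω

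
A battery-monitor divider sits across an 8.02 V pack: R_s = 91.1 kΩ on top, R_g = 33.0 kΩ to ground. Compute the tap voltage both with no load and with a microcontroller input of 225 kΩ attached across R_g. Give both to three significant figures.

Unloaded: 2.13 V; loaded: 1.93 V

Open-circuit: V = 8.02 × 33.0/(91.1 + 33.0) = 2.13 V.
With the load, R_g becomes R_g‖R_L = 28.78 kΩ, so V = 8.02 × 28.78/119.9 = 1.93 V.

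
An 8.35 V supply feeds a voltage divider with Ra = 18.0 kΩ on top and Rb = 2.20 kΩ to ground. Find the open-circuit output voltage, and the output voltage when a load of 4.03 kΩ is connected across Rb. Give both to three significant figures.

Open-circuit: V = 8.35 × 2.20/(18.0 + 2.20) = 0.909 V.
With the load, Rb becomes Rb‖R_L = 1.423 kΩ, so V = 8.35 × 1.423/19.42 = 0.612 V.

Unloaded: 0.909 V; loaded: 0.612 V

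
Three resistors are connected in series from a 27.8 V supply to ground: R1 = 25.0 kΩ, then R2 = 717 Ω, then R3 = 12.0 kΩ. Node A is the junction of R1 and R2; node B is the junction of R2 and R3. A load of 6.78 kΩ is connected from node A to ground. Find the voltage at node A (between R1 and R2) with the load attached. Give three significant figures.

Below node A the series string R2+R3 = 12720 Ω sits in parallel with the 6780 Ω load: 4422 Ω.
V_A = 27.8 × 4422/(25000 + 4422) = 4.18 V.

V ≈ 4.18 V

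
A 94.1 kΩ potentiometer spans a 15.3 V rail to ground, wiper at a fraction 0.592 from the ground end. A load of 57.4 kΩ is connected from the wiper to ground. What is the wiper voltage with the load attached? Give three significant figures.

The wiper splits the pot into (1−α)R = 38.39 kΩ above and αR = 55.71 kΩ below.
Lower section ‖ load = 28.27 kΩ.
V_wiper = 15.3 × 28.27/(38.39 + 28.27) = 6.49 V.

V ≈ 6.49 V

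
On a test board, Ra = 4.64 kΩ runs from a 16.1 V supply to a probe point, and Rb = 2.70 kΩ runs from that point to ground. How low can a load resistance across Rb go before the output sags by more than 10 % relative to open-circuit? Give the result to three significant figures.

Output resistance R_th = Ra‖Rb = (4.64 × 2.70)/7.340 = 1.707 kΩ.
The fractional drop is R_th/(R_th + R_L); requiring this ≤ 0.100 gives R_L ≥ R_th(1/0.100 − 1) = 1.707 × 9.000 = 15.4 kΩ.

R_L(min) ≈ 15.4 kΩ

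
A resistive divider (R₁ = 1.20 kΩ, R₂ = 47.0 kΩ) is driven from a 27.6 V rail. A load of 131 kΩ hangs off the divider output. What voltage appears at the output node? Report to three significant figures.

V_out ≈ 26.7 V

The load sits in parallel with R₂: R₂‖R_L = (47.0 × 131) / (47.0 + 131) = 34.59 kΩ.
V_out = 27.6 × 34.59 / (1.20 + 34.59) = 27.6 × 34.59/35.79 = 26.7 V.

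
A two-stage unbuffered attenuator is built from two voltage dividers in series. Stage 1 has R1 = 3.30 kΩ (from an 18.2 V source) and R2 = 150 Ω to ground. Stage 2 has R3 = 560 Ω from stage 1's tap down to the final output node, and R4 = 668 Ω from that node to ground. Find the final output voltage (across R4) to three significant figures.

Stage 2 presents R3+R4 = 1228 Ω as a load on stage 1's tap.
Stage 1's lower leg becomes R2‖(R3+R4) = 133.7 Ω, so V_mid = 18.2 × 133.7/3434 = 0.7085 V.
Stage 2 is itself unloaded: V_out = V_mid × R4/(R3+R4) = 0.7085 × 668/1228 = 0.385 V.

V_out ≈ 0.385 V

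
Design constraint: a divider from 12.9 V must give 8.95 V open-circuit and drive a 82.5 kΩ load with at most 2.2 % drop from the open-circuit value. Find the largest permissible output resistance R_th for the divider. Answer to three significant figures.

R_th ≤ 1.86 kΩ

Loading drop = R_th/(R_th + R_L) ≤ 0.0220, so R_th ≤ R_L · ε/(1−ε) = 82.5 kΩ × 0.0220/0.9780 = 1.86 kΩ.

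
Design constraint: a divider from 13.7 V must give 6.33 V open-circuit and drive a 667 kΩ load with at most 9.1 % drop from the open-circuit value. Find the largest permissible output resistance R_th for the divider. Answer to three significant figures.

Loading drop = R_th/(R_th + R_L) ≤ 0.0910, so R_th ≤ R_L · ε/(1−ε) = 667 kΩ × 0.0910/0.9090 = 66.8 kΩ.
(Any R1, R2 with R2/(R1+R2) = 0.462 and R1‖R2 ≤ 66.8 kΩ will meet the spec.)

R_th ≤ 66.8 kΩ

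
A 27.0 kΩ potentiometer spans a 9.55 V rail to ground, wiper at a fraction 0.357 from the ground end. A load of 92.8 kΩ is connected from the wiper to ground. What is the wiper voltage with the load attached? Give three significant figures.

The wiper splits the pot into (1−α)R = 17.36 kΩ above and αR = 9.639 kΩ below.
Lower section ‖ load = 8.732 kΩ.
V_wiper = 9.55 × 8.732/(17.36 + 8.732) = 3.20 V.

V ≈ 3.20 V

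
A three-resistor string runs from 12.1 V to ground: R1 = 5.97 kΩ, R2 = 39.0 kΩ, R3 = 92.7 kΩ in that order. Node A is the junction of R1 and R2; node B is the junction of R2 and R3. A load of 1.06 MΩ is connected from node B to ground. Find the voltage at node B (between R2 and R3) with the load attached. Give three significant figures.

V ≈ 7.92 V

At node B, R3 is in parallel with the load: R3‖R_L = 85.25 kΩ.
Below node A the resistance is R2 + (R3‖R_L) = 124.2 kΩ, so V_A = 12.1 × 124.2/130.2 = 11.55 V.
Then V_B = V_A × (R3‖R_L)/(R2 + R3‖R_L) = 11.55 × 85.25/124.2 = 7.92 V.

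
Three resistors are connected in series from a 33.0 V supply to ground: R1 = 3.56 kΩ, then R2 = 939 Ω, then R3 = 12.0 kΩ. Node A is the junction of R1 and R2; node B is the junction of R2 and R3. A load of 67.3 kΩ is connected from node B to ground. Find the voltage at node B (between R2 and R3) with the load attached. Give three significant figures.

V ≈ 22.9 V

At node B, R3 is in parallel with the load: R3‖R_L = 10180 Ω.
Below node A the resistance is R2 + (R3‖R_L) = 11120 Ω, so V_A = 33.0 × 11120/14680 = 25.00 V.
Then V_B = V_A × (R3‖R_L)/(R2 + R3‖R_L) = 25.00 × 10180/11120 = 22.9 V.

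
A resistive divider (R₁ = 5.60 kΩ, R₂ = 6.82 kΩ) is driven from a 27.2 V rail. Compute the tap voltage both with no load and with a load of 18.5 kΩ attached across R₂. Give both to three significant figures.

Open-circuit: V = 27.2 × 6.82/(5.60 + 6.82) = 14.9 V.
With the load, R₂ becomes R₂‖R_L = 4.983 kΩ, so V = 27.2 × 4.983/10.58 = 12.8 V.

Unloaded: 14.9 V; loaded: 12.8 V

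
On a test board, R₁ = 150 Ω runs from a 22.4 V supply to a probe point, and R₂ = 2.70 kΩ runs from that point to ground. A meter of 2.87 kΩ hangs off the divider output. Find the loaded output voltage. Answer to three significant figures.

The load sits in parallel with R₂: R₂‖R_L = (2700 × 2870) / (2700 + 2870) = 1391 Ω.
V_out = 22.4 × 1391 / (150 + 1391) = 22.4 × 1391/1541 = 20.2 V.

V_out ≈ 20.2 V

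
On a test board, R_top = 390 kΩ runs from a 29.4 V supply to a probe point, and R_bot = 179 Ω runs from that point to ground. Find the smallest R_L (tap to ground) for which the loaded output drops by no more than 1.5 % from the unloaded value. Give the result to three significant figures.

Output resistance R_th = R_top‖R_bot = (390000 × 179)/390200 = 178.9 Ω.
The fractional drop is R_th/(R_th + R_L); requiring this ≤ 0.0150 gives R_L ≥ R_th(1/0.0150 − 1) = 178.9 × 65.67 = 11.7 kΩ.

R_L(min) ≈ 11.7 kΩ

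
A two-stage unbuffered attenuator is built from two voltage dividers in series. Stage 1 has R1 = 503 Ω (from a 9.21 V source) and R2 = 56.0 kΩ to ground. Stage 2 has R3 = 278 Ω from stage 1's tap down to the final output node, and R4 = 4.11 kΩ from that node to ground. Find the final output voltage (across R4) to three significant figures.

V_out ≈ 7.68 V

Stage 2 presents R3+R4 = 4388 Ω as a load on stage 1's tap.
Stage 1's lower leg becomes R2‖(R3+R4) = 4069 Ω, so V_mid = 9.21 × 4069/4572 = 8.197 V.
Stage 2 is itself unloaded: V_out = V_mid × R4/(R3+R4) = 8.197 × 4110/4388 = 7.68 V.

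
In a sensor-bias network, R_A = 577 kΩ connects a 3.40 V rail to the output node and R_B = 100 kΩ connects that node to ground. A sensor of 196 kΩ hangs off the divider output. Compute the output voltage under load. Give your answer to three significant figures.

The load sits in parallel with R_B: R_B‖R_L = (100 × 196) / (100 + 196) = 66.22 kΩ.
V_out = 3.40 × 66.22 / (577 + 66.22) = 3.40 × 66.22/643.2 = 0.350 V.

V_out ≈ 0.350 V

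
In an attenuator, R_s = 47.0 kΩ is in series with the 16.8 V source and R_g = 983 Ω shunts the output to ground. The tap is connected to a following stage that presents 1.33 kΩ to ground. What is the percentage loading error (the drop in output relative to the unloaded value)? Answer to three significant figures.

42.0 %

The divider's output (Thévenin) resistance is R_s‖R_g = 962.9 Ω.
Fractional drop under load = R_th/(R_th + R_L) = 962.9 / (962.9 + 1330) = 0.4199.
So the output falls by 42.0 %.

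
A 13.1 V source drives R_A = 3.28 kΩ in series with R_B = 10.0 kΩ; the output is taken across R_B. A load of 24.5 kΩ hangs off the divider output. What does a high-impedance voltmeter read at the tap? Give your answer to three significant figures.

V_out ≈ 8.96 V

The load sits in parallel with R_B: R_B‖R_L = (10.0 × 24.5) / (10.0 + 24.5) = 7.101 kΩ.
V_out = 13.1 × 7.101 / (3.28 + 7.101) = 13.1 × 7.101/10.38 = 8.96 V.
(Unloaded it would have been 9.86 V.)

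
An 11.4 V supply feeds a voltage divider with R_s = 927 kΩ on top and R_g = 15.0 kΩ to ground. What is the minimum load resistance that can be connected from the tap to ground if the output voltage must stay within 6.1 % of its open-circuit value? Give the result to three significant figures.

Output resistance R_th = R_s‖R_g = (927 × 15.0)/942.0 = 14.76 kΩ.
The fractional drop is R_th/(R_th + R_L); requiring this ≤ 0.0610 gives R_L ≥ R_th(1/0.0610 − 1) = 14.76 × 15.39 = 227 kΩ.

R_L(min) ≈ 227 kΩ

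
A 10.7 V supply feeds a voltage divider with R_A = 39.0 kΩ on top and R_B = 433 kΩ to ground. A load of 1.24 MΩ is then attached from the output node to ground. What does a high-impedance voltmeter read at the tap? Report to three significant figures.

The load sits in parallel with R_B: R_B‖R_L = (433 × 1240) / (433 + 1240) = 320.9 kΩ.
V_out = 10.7 × 320.9 / (39.0 + 320.9) = 10.7 × 320.9/359.9 = 9.54 V.

V_out ≈ 9.54 V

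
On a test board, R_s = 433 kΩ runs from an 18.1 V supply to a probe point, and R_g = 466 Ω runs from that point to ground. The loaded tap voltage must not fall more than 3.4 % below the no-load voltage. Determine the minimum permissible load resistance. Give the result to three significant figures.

Output resistance R_th = R_s‖R_g = (433000 × 466)/433500 = 465.5 Ω.
The fractional drop is R_th/(R_th + R_L); requiring this ≤ 0.0340 gives R_L ≥ R_th(1/0.0340 − 1) = 465.5 × 28.41 = 13.2 kΩ.

R_L(min) ≈ 13.2 kΩ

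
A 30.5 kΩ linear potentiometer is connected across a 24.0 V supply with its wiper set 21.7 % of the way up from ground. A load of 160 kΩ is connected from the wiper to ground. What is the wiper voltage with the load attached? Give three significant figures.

V ≈ 5.04 V

The wiper splits the pot into (1−α)R = 23.88 kΩ above and αR = 6.619 kΩ below.
Lower section ‖ load = 6.356 kΩ.
V_wiper = 24.0 × 6.356/(23.88 + 6.356) = 5.04 V.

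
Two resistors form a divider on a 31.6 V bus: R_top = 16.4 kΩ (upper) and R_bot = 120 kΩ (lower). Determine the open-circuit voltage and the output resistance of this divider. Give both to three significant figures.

V_th is the open-circuit tap voltage: 31.6 × 120/(16.4 + 120) = 27.8 V.
With the supply zeroed, R_top and R_bot appear in parallel from the tap: R_th = R_top‖R_bot = (16.4 × 120)/136.4 = 14.4 kΩ.

V_th = 27.8 V, R_th = 14.4 kΩ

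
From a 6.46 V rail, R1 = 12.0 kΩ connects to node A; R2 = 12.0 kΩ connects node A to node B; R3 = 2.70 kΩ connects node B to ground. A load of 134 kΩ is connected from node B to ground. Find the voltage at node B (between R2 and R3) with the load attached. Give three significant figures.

V ≈ 0.642 V

At node B, R3 is in parallel with the load: R3‖R_L = 2.647 kΩ.
Below node A the resistance is R2 + (R3‖R_L) = 14.65 kΩ, so V_A = 6.46 × 14.65/26.65 = 3.551 V.
Then V_B = V_A × (R3‖R_L)/(R2 + R3‖R_L) = 3.551 × 2.647/14.65 = 0.642 V.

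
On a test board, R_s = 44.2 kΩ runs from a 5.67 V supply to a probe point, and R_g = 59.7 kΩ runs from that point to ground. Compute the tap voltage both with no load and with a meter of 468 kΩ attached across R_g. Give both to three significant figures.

Unloaded: 3.26 V; loaded: 3.09 V

Open-circuit: V = 5.67 × 59.7/(44.2 + 59.7) = 3.26 V.
With the load, R_g becomes R_g‖R_L = 52.95 kΩ, so V = 5.67 × 52.95/97.15 = 3.09 V.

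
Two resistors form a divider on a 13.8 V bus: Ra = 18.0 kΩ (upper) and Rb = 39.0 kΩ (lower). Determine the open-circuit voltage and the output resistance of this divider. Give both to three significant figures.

V_th = 9.44 V, R_th = 12.3 kΩ

V_th is the open-circuit tap voltage: 13.8 × 39.0/(18.0 + 39.0) = 9.44 V.
With the supply zeroed, Ra and Rb appear in parallel from the tap: R_th = Ra‖Rb = (18.0 × 39.0)/57.00 = 12.3 kΩ.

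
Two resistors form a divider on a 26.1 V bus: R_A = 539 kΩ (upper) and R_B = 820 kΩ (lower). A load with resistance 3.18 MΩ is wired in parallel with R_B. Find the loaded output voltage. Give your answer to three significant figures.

V_out ≈ 14.3 V

The load sits in parallel with R_B: R_B‖R_L = (820 × 3180) / (820 + 3180) = 651.9 kΩ.
V_out = 26.1 × 651.9 / (539 + 651.9) = 26.1 × 651.9/1191 = 14.3 V.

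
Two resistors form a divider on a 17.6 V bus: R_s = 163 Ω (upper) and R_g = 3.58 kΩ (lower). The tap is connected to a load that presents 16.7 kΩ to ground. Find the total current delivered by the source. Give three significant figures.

I ≈ 5.66 mA

R_g‖R_L = 2948 Ω, so the source sees R_s + R_g‖R_L = 3111 Ω.
I = 17.6 V / 3111 Ω = 5.66 mA.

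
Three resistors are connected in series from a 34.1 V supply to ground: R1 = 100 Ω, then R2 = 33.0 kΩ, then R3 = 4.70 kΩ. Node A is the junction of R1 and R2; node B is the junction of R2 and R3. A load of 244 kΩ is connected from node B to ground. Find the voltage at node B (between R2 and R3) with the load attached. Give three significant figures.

V ≈ 4.17 V

At node B, R3 is in parallel with the load: R3‖R_L = 4611 Ω.
Below node A the resistance is R2 + (R3‖R_L) = 37610 Ω, so V_A = 34.1 × 37610/37710 = 34.01 V.
Then V_B = V_A × (R3‖R_L)/(R2 + R3‖R_L) = 34.01 × 4611/37610 = 4.17 V.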